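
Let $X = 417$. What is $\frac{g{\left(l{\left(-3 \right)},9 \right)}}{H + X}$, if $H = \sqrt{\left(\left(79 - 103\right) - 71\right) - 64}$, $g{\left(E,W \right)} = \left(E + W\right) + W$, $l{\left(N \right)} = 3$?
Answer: $\frac{417}{8288} - \frac{i \sqrt{159}}{8288} \approx 0.050314 - 0.0015214 i$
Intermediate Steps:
$g{\left(E,W \right)} = E + 2 W$
$H = i \sqrt{159}$ ($H = \sqrt{\left(-24 - 71\right) - 64} = \sqrt{-95 - 64} = \sqrt{-159} = i \sqrt{159} \approx 12.61 i$)
$\frac{g{\left(l{\left(-3 \right)},9 \right)}}{H + X} = \frac{3 + 2 \cdot 9}{i \sqrt{159} + 417} = \frac{3 + 18}{417 + i \sqrt{159}} = \frac{21}{417 + i \sqrt{159}}$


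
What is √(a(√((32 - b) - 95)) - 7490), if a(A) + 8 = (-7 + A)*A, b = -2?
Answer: √(-7559 - 7*I*√61) ≈ 0.3144 - 86.943*I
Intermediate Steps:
a(A) = -8 + A*(-7 + A) (a(A) = -8 + (-7 + A)*A = -8 + A*(-7 + A))
√(a(√((32 - b) - 95)) - 7490) = √((-8 + (√((32 - 1*(-2)) - 95))² - 7*√((32 - 1*(-2)) - 95)) - 7490) = √((-8 + (√((32 + 2) - 95))² - 7*√((32 + 2) - 95)) - 7490) = √((-8 + (√(34 - 95))² - 7*√(34 - 95)) - 7490) = √((-8 + (√(-61))² - 7*I*√61) - 7490) = √((-8 + (I*√61)² - 7*I*√61) - 7490) = √((-8 - 61 - 7*I*√61) - 7490) = √((-69 - 7*I*√61) - 7490) = √(-7559 - 7*I*√61)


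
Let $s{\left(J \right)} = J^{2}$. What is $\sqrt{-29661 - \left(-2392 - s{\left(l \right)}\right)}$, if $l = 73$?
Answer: $2 i \sqrt{5485} \approx 148.12 i$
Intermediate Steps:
$\sqrt{-29661 - \left(-2392 - s{\left(l \right)}\right)} = \sqrt{-29661 - \left(-2392 - 5329\right)} = \sqrt{-29661 + \left(\left(12014 + 5329\right) - 9622\right)} = \sqrt{-29661 + \left(17343 - 9622\right)} = \sqrt{-29661 + 7721} = \sqrt{-21940} = 2 i \sqrt{5485}$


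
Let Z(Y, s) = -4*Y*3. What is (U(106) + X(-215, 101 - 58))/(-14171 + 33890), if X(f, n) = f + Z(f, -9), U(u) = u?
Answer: 353/2817 ≈ 0.12531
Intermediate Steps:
Z(Y, s) = -12*Y
X(f, n) = -11*f (X(f, n) = f - 12*f = -11*f)
(U(106) + X(-215, 101 - 58))/(-14171 + 33890) = (106 - 11*(-215))/(-14171 + 33890) = (106 + 2365)/19719 = 2471*(1/19719) = 353/2817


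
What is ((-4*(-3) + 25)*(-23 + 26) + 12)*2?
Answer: 246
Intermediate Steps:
((-4*(-3) + 25)*(-23 + 26) + 12)*2 = ((12 + 25)*3 + 12)*2 = (37*3 + 12)*2 = (111 + 12)*2 = 123*2 = 246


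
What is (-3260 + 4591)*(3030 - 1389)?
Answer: 2184171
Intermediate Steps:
(-3260 + 4591)*(3030 - 1389) = 1331*1641 = 2184171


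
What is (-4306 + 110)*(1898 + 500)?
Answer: -10062008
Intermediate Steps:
(-4306 + 110)*(1898 + 500) = -4196*2398 = -10062008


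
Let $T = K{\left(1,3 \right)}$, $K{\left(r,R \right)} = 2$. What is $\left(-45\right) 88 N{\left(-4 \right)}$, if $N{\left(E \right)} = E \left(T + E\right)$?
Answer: $-31680$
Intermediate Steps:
$T = 2$
$N{\left(E \right)} = E \left(2 + E\right)$
$\left(-45\right) 88 N{\left(-4 \right)} = \left(-45\right) 88 \left(- 4 \left(2 - 4\right)\right) = - 3960 \left(\left(-4\right) \left(-2\right)\right) = \left(-3960\right) 8 = -31680$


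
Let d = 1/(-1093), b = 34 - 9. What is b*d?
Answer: -25/1093 ≈ -0.022873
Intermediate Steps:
b = 25
d = -1/1093 ≈ -0.00091491
b*d = 25*(-1/1093) = -25/1093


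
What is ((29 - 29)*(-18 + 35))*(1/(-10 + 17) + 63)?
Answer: 0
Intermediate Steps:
((29 - 29)*(-18 + 35))*(1/(-10 + 17) + 63) = (0*17)*(1/7 + 63) = 0*(⅐ + 63) = 0*(442/7) = 0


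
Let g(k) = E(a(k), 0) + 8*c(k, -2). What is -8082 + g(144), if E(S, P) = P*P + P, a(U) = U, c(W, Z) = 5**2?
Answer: -7882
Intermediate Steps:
c(W, Z) = 25
E(S, P) = P + P**2 (E(S, P) = P**2 + P = P + P**2)
g(k) = 200 (g(k) = 0*(1 + 0) + 8*25 = 0*1 + 200 = 0 + 200 = 200)
-8082 + g(144) = -8082 + 200 = -7882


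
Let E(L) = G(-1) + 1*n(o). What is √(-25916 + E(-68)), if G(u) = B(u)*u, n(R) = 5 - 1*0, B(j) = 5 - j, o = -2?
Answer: I*√25917 ≈ 160.99*I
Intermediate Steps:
n(R) = 5 (n(R) = 5 + 0 = 5)
G(u) = u*(5 - u) (G(u) = (5 - u)*u = u*(5 - u))
E(L) = -1 (E(L) = -(5 - 1*(-1)) + 1*5 = -(5 + 1) + 5 = -1*6 + 5 = -6 + 5 = -1)
√(-25916 + E(-68)) = √(-25916 - 1) = √(-25917) = I*√25917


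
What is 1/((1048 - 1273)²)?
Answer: 1/50625 ≈ 1.9753e-5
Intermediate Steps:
1/((1048 - 1273)²) = 1/((-225)²) = 1/50625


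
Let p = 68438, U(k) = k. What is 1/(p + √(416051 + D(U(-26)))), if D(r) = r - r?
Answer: 68438/4683343793 - √416051/4683343793 ≈ 1.4475e-5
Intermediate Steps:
D(r) = 0
1/(p + √(416051 + D(U(-26)))) = 1/(68438 + √(416051 + 0)) = 1/(68438 + √416051)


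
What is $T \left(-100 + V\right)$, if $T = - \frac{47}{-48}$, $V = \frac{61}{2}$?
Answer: $- \frac{6533}{96} \approx -68.052$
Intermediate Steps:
$V = \frac{61}{2}$ ($V = 61 \cdot \frac{1}{2} = \frac{61}{2} \approx 30.5$)
$T = \frac{47}{48}$ ($T = \left(-47\right) \left(- \frac{1}{48}\right) = \frac{47}{48} \approx 0.97917$)
$T \left(-100 + V\right) = \frac{47 \left(-100 + \frac{61}{2}\right)}{48} = \frac{47}{48} \left(- \frac{139}{2}\right) = - \frac{6533}{96}$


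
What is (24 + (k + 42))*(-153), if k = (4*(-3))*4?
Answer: -2754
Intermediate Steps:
k = -48 (k = -12*4 = -48)
(24 + (k + 42))*(-153) = (24 + (-48 + 42))*(-153) = (24 - 6)*(-153) = 18*(-153) = -2754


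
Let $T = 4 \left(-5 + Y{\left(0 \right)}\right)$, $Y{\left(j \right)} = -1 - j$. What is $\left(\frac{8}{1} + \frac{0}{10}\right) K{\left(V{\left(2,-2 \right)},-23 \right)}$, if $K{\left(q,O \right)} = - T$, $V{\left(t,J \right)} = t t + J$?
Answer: $192$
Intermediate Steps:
$V{\left(t,J \right)} = J + t^{2}$ ($V{\left(t,J \right)} = t^{2} + J = J + t^{2}$)
$T = -24$ ($T = 4 \left(-5 - 1\right) = 4 \left(-6\right) = -24$)
$K{\left(q,O \right)} = 24$ ($K{\left(q,O \right)} = \left(-1\right) \left(-24\right) = 24$)
$\left(\frac{8}{1} + \frac{0}{10}\right) K{\left(V{\left(2,-2 \right)},-23 \right)} = \left(\frac{8}{1} + \frac{0}{10}\right) 24 = \left(8 \cdot 1 + 0 \cdot \frac{1}{10}\right) 24 = \left(8 + 0\right) 24 = 8 \cdot 24 = 192$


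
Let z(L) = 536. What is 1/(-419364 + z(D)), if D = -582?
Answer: -1/418828 ≈ -2.3876e-6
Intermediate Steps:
1/(-419364 + z(D)) = 1/(-419364 + 536) = 1/(-418828) = -1/418828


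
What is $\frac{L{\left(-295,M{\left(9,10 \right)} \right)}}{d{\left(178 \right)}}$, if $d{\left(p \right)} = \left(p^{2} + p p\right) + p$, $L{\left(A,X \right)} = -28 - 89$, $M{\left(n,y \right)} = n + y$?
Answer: $- \frac{39}{21182} \approx -0.0018412$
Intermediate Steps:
$L{\left(A,X \right)} = -117$ ($L{\left(A,X \right)} = -28 - 89 = -117$)
$d{\left(p \right)} = p + 2 p^{2}$ ($d{\left(p \right)} = \left(p^{2} + p^{2}\right) + p = 2 p^{2} + p = p + 2 p^{2}$)
$\frac{L{\left(-295,M{\left(9,10 \right)} \right)}}{d{\left(178 \right)}} = - \frac{117}{178 \left(1 + 2 \cdot 178\right)} = - \frac{117}{178 \left(1 + 356\right)} = - \frac{117}{178 \cdot 357} = - \frac{117}{63546} = \left(-117\right) \frac{1}{63546} = - \frac{39}{21182}$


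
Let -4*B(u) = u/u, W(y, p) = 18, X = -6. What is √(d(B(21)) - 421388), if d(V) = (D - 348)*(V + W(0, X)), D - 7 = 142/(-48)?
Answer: I*√246236118/24 ≈ 653.83*I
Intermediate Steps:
D = 97/24 (D = 7 + 142/(-48) = 7 + 142*(-1/48) = 7 - 71/24 = 97/24 ≈ 4.0417)
B(u) = -¼ (B(u) = -u/(4*u) = -¼*1 = -¼)
d(V) = -24765/4 - 8255*V/24 (d(V) = (97/24 - 348)*(V + 18) = -8255*(18 + V)/24 = -24765/4 - 8255*V/24)
√(d(B(21)) - 421388) = √((-24765/4 - 8255/24*(-¼)) - 421388) = √((-24765/4 + 8255/96) - 421388) = √(-586105/96 - 421388) = √(-41039353/96) = I*√246236118/24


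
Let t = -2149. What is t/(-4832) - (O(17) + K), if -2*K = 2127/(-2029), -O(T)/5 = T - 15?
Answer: 97262769/9804128 ≈ 9.9206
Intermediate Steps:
O(T) = 75 - 5*T (O(T) = -5*(T - 15) = -5*(-15 + T) = 75 - 5*T)
K = 2127/4058 (K = -2127/(2*(-2029)) = -2127*(-1)/(2*2029) = -½*(-2127/2029) = 2127/4058 ≈ 0.52415)
t/(-4832) - (O(17) + K) = -2149/(-4832) - ((75 - 5*17) + 2127/4058) = -2149*(-1/4832) - ((75 - 85) + 2127/4058) = 2149/4832 - (-10 + 2127/4058) = 2149/4832 - 1*(-38453/4058) = 2149/4832 + 38453/4058 = 97262769/9804128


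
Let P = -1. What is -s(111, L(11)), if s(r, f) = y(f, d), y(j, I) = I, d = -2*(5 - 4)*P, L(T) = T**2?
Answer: -2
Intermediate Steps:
d = 2 (d = -2*(5 - 4)*(-1) = -2*(-1) = 2)
s(r, f) = 2
-s(111, L(11)) = -1*2 = -2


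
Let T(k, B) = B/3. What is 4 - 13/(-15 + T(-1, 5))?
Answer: 199/40 ≈ 4.9750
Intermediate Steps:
T(k, B) = B/3 (T(k, B) = B*(⅓) = B/3)
4 - 13/(-15 + T(-1, 5)) = 4 - 13/(-15 + (⅓)*5) = 4 - 13/(-15 + 5/3) = 4 - 13/(-40/3) = 4 - 3/40*(-13) = 4 + 39/40 = 199/40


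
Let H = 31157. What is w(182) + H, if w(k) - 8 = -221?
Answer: 30944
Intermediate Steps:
w(k) = -213 (w(k) = 8 - 221 = -213)
w(182) + H = -213 + 31157 = 30944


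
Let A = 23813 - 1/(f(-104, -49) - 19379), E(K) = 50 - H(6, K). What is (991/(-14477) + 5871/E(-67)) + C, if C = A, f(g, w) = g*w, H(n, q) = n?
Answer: 217866399683269/9098099604 ≈ 23946.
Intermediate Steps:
E(K) = 44 (E(K) = 50 - 1*6 = 50 - 6 = 44)
A = 340121080/14283 (A = 23813 - 1/(-104*(-49) - 19379) = 23813 - 1/(5096 - 19379) = 23813 - 1/(-14283) = 23813 - 1*(-1/14283) = 23813 + 1/14283 = 340121080/14283 ≈ 23813.)
C = 340121080/14283 ≈ 23813.
(991/(-14477) + 5871/E(-67)) + C = (991/(-14477) + 5871/44) + 340121080/14283 = (991*(-1/14477) + 5871*(1/44)) + 340121080/14283 = (-991/14477 + 5871/44) + 340121080/14283 = 84950863/636988 + 340121080/14283 = 217866399683269/9098099604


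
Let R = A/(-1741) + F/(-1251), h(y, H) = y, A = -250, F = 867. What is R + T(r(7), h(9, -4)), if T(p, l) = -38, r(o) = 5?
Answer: -27986785/725997 ≈ -38.549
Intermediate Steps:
R = -398899/725997 (R = -250/(-1741) + 867/(-1251) = -250*(-1/1741) + 867*(-1/1251) = 250/1741 - 289/417 = -398899/725997 ≈ -0.54945)
R + T(r(7), h(9, -4)) = -398899/725997 - 38 = -27986785/725997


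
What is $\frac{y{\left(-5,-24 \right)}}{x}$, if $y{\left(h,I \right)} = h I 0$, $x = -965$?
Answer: $0$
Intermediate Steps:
$y{\left(h,I \right)} = 0$ ($y{\left(h,I \right)} = I h 0 = 0$)
$\frac{y{\left(-5,-24 \right)}}{x} = \frac{0}{-965} = 0 \left(- \frac{1}{965}\right) = 0$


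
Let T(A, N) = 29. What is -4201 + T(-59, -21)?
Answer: -4172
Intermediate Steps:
-4201 + T(-59, -21) = -4201 + 29 = -4172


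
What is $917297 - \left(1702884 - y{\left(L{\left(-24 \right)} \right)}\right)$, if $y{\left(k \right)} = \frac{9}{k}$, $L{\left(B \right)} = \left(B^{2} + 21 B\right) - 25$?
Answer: $- \frac{36922580}{47} \approx -7.8559 \cdot 10^{5}$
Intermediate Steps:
$L{\left(B \right)} = -25 + B^{2} + 21 B$
$917297 - \left(1702884 - y{\left(L{\left(-24 \right)} \right)}\right) = 917297 - \left(1702884 - \frac{9}{-25 + \left(-24\right)^{2} + 21 \left(-24\right)}\right) = 917297 - \left(1702884 - \frac{9}{-25 + 576 - 504}\right) = 917297 - \left(1702884 - \frac{9}{47}\right) = 917297 - \frac{80035539}{47} = - \frac{36922580}{47}$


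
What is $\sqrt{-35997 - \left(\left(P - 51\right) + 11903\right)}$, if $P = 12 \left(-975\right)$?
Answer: $i \sqrt{36149} \approx 190.13 i$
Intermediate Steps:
$P = -11700$
$\sqrt{-35997 - \left(\left(P - 51\right) + 11903\right)} = \sqrt{-35997 - \left(\left(-11700 - 51\right) + 11903\right)} = \sqrt{-35997 - \left(-11751 + 11903\right)} = \sqrt{-35997 - 152} = \sqrt{-36149} = i \sqrt{36149}$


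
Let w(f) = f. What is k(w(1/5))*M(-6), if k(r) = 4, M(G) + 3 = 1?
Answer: -8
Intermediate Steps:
M(G) = -2 (M(G) = -3 + 1 = -2)
k(w(1/5))*M(-6) = 4*(-2) = -8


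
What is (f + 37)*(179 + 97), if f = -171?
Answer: -36984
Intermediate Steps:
(f + 37)*(179 + 97) = (-171 + 37)*(179 + 97) = -134*276 = -36984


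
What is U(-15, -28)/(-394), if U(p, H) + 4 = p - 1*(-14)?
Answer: 5/394 ≈ 0.012690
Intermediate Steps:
U(p, H) = 10 + p (U(p, H) = -4 + (p - 1*(-14)) = -4 + (p + 14) = -4 + (14 + p) = 10 + p)
U(-15, -28)/(-394) = (10 - 15)/(-394) = -5*(-1/394) = 5/394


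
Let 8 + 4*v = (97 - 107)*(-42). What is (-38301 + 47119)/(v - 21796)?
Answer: -8818/21693 ≈ -0.40649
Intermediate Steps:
v = 103 (v = -2 + ((97 - 107)*(-42))/4 = -2 + (-10*(-42))/4 = -2 + (¼)*420 = -2 + 105 = 103)
(-38301 + 47119)/(v - 21796) = (-38301 + 47119)/(103 - 21796) = 8818/(-21693) = 8818*(-1/21693) = -8818/21693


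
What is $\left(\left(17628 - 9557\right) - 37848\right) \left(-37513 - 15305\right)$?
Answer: $1572761586$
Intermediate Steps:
$\left(\left(17628 - 9557\right) - 37848\right) \left(-37513 - 15305\right) = \left(\left(17628 - 9557\right) - 37848\right) \left(-52818\right) = \left(8071 - 37848\right) \left(-52818\right) = \left(-29777\right) \left(-52818\right) = 1572761586$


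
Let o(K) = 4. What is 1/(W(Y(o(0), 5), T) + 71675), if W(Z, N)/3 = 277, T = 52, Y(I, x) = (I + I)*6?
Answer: 1/72506 ≈ 1.3792e-5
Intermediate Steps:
Y(I, x) = 12*I (Y(I, x) = (2*I)*6 = 12*I)
W(Z, N) = 831 (W(Z, N) = 3*277 = 831)
1/(W(Y(o(0), 5), T) + 71675) = 1/(831 + 71675) = 1/72506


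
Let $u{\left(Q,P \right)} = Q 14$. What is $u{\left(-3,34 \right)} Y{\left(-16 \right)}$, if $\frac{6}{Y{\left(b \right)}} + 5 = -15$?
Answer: $\frac{63}{5} \approx 12.6$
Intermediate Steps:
$u{\left(Q,P \right)} = 14 Q$
$Y{\left(b \right)} = - \frac{3}{10}$ ($Y{\left(b \right)} = \frac{6}{-5 - 15} = \frac{6}{-20} = 6 \left(- \frac{1}{20}\right) = - \frac{3}{10}$)
$u{\left(-3,34 \right)} Y{\left(-16 \right)} = 14 \left(-3\right) \left(- \frac{3}{10}\right) = \left(-42\right) \left(- \frac{3}{10}\right) = \frac{63}{5}$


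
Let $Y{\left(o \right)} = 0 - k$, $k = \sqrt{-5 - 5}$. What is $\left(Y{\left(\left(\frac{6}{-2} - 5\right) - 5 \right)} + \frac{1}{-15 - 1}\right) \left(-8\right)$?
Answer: $\frac{1}{2} + 8 i \sqrt{10} \approx 0.5 + 25.298 i$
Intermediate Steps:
$k = i \sqrt{10}$ ($k = \sqrt{-10} = i \sqrt{10} \approx 3.1623 i$)
$Y{\left(o \right)} = - i \sqrt{10}$ ($Y{\left(o \right)} = 0 - i \sqrt{10} = - i \sqrt{10}$)
$\left(Y{\left(\left(\frac{6}{-2} - 5\right) - 5 \right)} + \frac{1}{-15 - 1}\right) \left(-8\right) = \left(- i \sqrt{10} + \frac{1}{-15 - 1}\right) \left(-8\right) = \left(- i \sqrt{10} + \frac{1}{-16}\right) \left(-8\right) = \left(- i \sqrt{10} - \frac{1}{16}\right) \left(-8\right) = \left(- \frac{1}{16} - i \sqrt{10}\right) \left(-8\right) = \frac{1}{2} + 8 i \sqrt{10}$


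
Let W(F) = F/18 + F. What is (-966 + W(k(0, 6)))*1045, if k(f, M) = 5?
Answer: -18071185/18 ≈ -1.0040e+6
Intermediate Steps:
W(F) = 19*F/18 (W(F) = F*(1/18) + F = F/18 + F = 19*F/18)
(-966 + W(k(0, 6)))*1045 = (-966 + (19/18)*5)*1045 = (-966 + 95/18)*1045 = -17293/18*1045 = -18071185/18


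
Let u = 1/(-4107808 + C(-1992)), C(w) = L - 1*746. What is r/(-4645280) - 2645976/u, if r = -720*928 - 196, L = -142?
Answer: 12625303162993157809/1161320 ≈ 1.0872e+13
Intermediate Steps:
r = -668356 (r = -668160 - 196 = -668356)
C(w) = -888 (C(w) = -142 - 1*746 = -142 - 746 = -888)
u = -1/4108696 (u = 1/(-4107808 - 888) = 1/(-4108696) = -1/4108696 ≈ -2.4339e-7)
r/(-4645280) - 2645976/u = -668356/(-4645280) - 2645976/(-1/4108696) = -668356*(-1/4645280) - 2645976*(-4108696) = 167089/1161320 + 10871511007296 = 12625303162993157809/1161320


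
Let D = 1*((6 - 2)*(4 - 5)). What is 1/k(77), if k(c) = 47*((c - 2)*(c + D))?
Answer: 1/257325 ≈ 3.8861e-6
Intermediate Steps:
D = -4 (D = 1*(4*(-1)) = 1*(-4) = -4)
k(c) = 47*(-4 + c)*(-2 + c) (k(c) = 47*((c - 2)*(c - 4)) = 47*((-2 + c)*(-4 + c)) = 47*((-4 + c)*(-2 + c)) = 47*(-4 + c)*(-2 + c))
1/k(77) = 1/(376 - 282*77 + 47*77**2) = 1/(376 - 21714 + 47*5929) = 1/(376 - 21714 + 278663) = 1/257325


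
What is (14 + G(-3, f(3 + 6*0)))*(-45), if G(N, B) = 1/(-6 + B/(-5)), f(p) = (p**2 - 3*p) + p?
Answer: -6855/11 ≈ -623.18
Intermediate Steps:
f(p) = p**2 - 2*p
G(N, B) = 1/(-6 - B/5) (G(N, B) = 1/(-6 + B*(-1/5)) = 1/(-6 - B/5))
(14 + G(-3, f(3 + 6*0)))*(-45) = (14 - 5/(30 + (3 + 6*0)*(-2 + (3 + 6*0))))*(-45) = (14 - 5/(30 + (3 + 0)*(-2 + (3 + 0))))*(-45) = (14 - 5/(30 + 3*(-2 + 3)))*(-45) = (14 - 5/(30 + 3*1))*(-45) = (14 - 5/(30 + 3))*(-45) = (14 - 5/33)*(-45) = (457/33)*(-45) = -6855/11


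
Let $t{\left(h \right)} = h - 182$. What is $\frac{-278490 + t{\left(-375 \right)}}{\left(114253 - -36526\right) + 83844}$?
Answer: $- \frac{279047}{234623} \approx -1.1893$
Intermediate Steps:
$t{\left(h \right)} = -182 + h$
$\frac{-278490 + t{\left(-375 \right)}}{\left(114253 - -36526\right) + 83844} = \frac{-278490 - 557}{\left(114253 - -36526\right) + 83844} = \frac{-278490 - 557}{\left(114253 + 36526\right) + 83844} = - \frac{279047}{150779 + 83844} = - \frac{279047}{234623}$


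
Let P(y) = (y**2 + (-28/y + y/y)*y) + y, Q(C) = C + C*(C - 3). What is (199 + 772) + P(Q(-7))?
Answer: 5038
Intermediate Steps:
Q(C) = C + C*(-3 + C)
P(y) = y + y**2 + y*(1 - 28/y) (P(y) = (y**2 + (-28/y + 1)*y) + y = (y**2 + (1 - 28/y)*y) + y = (y**2 + y*(1 - 28/y)) + y = y + y**2 + y*(1 - 28/y))
(199 + 772) + P(Q(-7)) = (199 + 772) + (-28 + (-7*(-2 - 7))**2 + 2*(-7*(-2 - 7))) = 971 + (-28 + (-7*(-9))**2 + 2*(-7*(-9))) = 971 + (-28 + 63**2 + 2*63) = 971 + (-28 + 3969 + 126) = 971 + 4067 = 5038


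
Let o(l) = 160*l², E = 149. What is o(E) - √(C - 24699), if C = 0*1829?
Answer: 3552160 - I*√24699 ≈ 3.5522e+6 - 157.16*I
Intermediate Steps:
C = 0
o(E) - √(C - 24699) = 160*149² - √(0 - 24699) = 160*22201 - √(-24699) = 3552160 - I*√24699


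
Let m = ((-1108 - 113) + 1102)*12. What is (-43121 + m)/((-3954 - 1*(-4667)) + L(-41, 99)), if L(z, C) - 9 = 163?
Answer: -44549/885 ≈ -50.338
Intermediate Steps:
L(z, C) = 172 (L(z, C) = 9 + 163 = 172)
m = -1428 (m = (-1221 + 1102)*12 = -119*12 = -1428)
(-43121 + m)/((-3954 - 1*(-4667)) + L(-41, 99)) = (-43121 - 1428)/((-3954 - 1*(-4667)) + 172) = -44549/((-3954 + 4667) + 172) = -44549/(713 + 172) = -44549/885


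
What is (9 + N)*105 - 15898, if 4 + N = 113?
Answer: -3508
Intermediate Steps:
N = 109 (N = -4 + 113 = 109)
(9 + N)*105 - 15898 = (9 + 109)*105 - 15898 = 118*105 - 15898 = 12390 - 15898 = -3508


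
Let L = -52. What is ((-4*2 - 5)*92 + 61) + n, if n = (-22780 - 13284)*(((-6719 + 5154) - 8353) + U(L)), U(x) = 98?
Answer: 354147345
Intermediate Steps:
n = 354148480 (n = (-22780 - 13284)*(((-6719 + 5154) - 8353) + 98) = -36064*((-1565 - 8353) + 98) = -36064*(-9918 + 98) = -36064*(-9820) = 354148480)
((-4*2 - 5)*92 + 61) + n = ((-4*2 - 5)*92 + 61) + 354148480 = ((-8 - 5)*92 + 61) + 354148480 = (-13*92 + 61) + 354148480 = (-1196 + 61) + 354148480 = -1135 + 354148480 = 354147345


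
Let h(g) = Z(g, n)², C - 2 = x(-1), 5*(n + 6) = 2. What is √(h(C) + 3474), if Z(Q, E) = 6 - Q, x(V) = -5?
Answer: 3*√395 ≈ 59.624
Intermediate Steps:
n = -28/5 (n = -6 + (⅕)*2 = -6 + ⅖ = -28/5 ≈ -5.6000)
C = -3 (C = 2 - 5 = -3)
h(g) = (6 - g)²
√(h(C) + 3474) = √((-6 - 3)² + 3474) = √((-9)² + 3474) = √(81 + 3474) = √3555 = 3*√395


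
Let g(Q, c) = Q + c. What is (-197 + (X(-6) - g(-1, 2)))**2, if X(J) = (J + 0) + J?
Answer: 44100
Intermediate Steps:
X(J) = 2*J (X(J) = J + J = 2*J)
(-197 + (X(-6) - g(-1, 2)))**2 = (-197 + (2*(-6) - (-1 + 2)))**2 = (-197 + (-12 - 1*1))**2 = (-197 + (-12 - 1))**2 = (-197 - 13)**2 = (-210)**2 = 44100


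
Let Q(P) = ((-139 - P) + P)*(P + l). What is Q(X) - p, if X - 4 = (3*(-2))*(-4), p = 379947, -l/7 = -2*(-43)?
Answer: -300161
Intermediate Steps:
l = -602 (l = -(-14)*(-43) = -7*86 = -602)
X = 28 (X = 4 + (3*(-2))*(-4) = 4 - 6*(-4) = 4 + 24 = 28)
Q(P) = 83678 - 139*P (Q(P) = ((-139 - P) + P)*(P - 602) = -139*(-602 + P) = 83678 - 139*P)
Q(X) - p = (83678 - 139*28) - 1*379947 = (83678 - 3892) - 379947 = 79786 - 379947 = -300161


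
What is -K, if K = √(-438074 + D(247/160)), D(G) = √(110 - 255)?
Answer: -√(-438074 + I*√145) ≈ -0.0090966 - 661.87*I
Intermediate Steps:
D(G) = I*√145 (D(G) = √(-145) = I*√145)
K = √(-438074 + I*√145) ≈ 0.009 + 661.87*I
-K = -√(-438074 + I*√145)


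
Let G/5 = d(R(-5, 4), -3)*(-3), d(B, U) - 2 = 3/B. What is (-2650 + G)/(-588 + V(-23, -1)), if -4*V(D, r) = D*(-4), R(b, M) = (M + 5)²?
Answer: 24125/5499 ≈ 4.3872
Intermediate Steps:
R(b, M) = (5 + M)²
d(B, U) = 2 + 3/B
V(D, r) = D (V(D, r) = -D*(-4)/4 = -(-1)*D = D)
G = -275/9 (G = 5*((2 + 3/((5 + 4)²))*(-3)) = 5*((2 + 3/(9²))*(-3)) = 5*((2 + 3/81)*(-3)) = 5*((2 + 3*(1/81))*(-3)) = 5*((2 + 1/27)*(-3)) = 5*((55/27)*(-3)) = 5*(-55/9) = -275/9 ≈ -30.556)
(-2650 + G)/(-588 + V(-23, -1)) = (-2650 - 275/9)/(-588 - 23) = -24125/9/(-611) = -24125/9*(-1/611) = 24125/5499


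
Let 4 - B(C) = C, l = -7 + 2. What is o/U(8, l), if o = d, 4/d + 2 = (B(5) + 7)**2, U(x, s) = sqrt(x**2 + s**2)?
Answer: 2*sqrt(89)/1513 ≈ 0.012471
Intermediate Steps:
l = -5
B(C) = 4 - C
U(x, s) = sqrt(s**2 + x**2)
d = 2/17 (d = 4/(-2 + ((4 - 1*5) + 7)**2) = 4/(-2 + ((4 - 5) + 7)**2) = 4/(-2 + (-1 + 7)**2) = 4/(-2 + 6**2) = 4/(-2 + 36) = 4/34 = 4*(1/34) = 2/17 ≈ 0.11765)
o = 2/17 ≈ 0.11765
o/U(8, l) = 2/(17*(sqrt((-5)**2 + 8**2))) = 2/(17*(sqrt(25 + 64))) = 2/(17*(sqrt(89))) = 2*(sqrt(89)/89)/17 = 2*sqrt(89)/1513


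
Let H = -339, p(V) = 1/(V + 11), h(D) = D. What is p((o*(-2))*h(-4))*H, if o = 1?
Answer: -339/19 ≈ -17.842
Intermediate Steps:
p(V) = 1/(11 + V)
p((o*(-2))*h(-4))*H = -339/(11 + (1*(-2))*(-4)) = -339/(11 - 2*(-4)) = -339/(11 + 8) = -339/19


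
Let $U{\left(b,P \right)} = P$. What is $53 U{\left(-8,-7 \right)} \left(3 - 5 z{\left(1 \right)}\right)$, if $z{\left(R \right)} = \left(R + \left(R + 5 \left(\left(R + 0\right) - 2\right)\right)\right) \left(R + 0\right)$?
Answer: $-6678$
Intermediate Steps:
$z{\left(R \right)} = R \left(-10 + 7 R\right)$ ($z{\left(R \right)} = \left(R + \left(R + 5 \left(R - 2\right)\right)\right) R = \left(R + \left(R + 5 \left(-2 + R\right)\right)\right) R = \left(R + \left(R + \left(-10 + 5 R\right)\right)\right) R = \left(R + \left(-10 + 6 R\right)\right) R = \left(-10 + 7 R\right) R = R \left(-10 + 7 R\right)$)
$53 U{\left(-8,-7 \right)} \left(3 - 5 z{\left(1 \right)}\right) = 53 \left(-7\right) \left(3 - 5 \cdot 1 \left(-10 + 7 \cdot 1\right)\right) = - 371 \left(3 - 5 \cdot 1 \left(-10 + 7\right)\right) = - 371 \left(3 - 5 \cdot 1 \left(-3\right)\right) = - 371 \left(3 - -15\right) = - 371 \left(3 + 15\right) = \left(-371\right) 18 = -6678$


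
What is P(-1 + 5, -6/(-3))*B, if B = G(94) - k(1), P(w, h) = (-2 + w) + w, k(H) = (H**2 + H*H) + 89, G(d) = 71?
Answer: -120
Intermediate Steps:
k(H) = 89 + 2*H**2 (k(H) = (H**2 + H**2) + 89 = 2*H**2 + 89 = 89 + 2*H**2)
P(w, h) = -2 + 2*w
B = -20 (B = 71 - (89 + 2*1**2) = 71 - (89 + 2*1) = 71 - (89 + 2) = 71 - 1*91 = 71 - 91 = -20)
P(-1 + 5, -6/(-3))*B = (-2 + 2*(-1 + 5))*(-20) = (-2 + 2*4)*(-20) = (-2 + 8)*(-20) = 6*(-20) = -120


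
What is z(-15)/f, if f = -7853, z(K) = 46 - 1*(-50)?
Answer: -96/7853 ≈ -0.012225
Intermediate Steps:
z(K) = 96 (z(K) = 46 + 50 = 96)
z(-15)/f = 96/(-7853) = 96*(-1/7853) = -96/7853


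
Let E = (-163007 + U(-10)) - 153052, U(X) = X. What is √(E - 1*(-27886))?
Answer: I*√288183 ≈ 536.83*I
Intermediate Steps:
E = -316069 (E = (-163007 - 10) - 153052 = -163017 - 153052 = -316069)
√(E - 1*(-27886)) = √(-316069 - 1*(-27886)) = √(-316069 + 27886) = √(-288183) = I*√288183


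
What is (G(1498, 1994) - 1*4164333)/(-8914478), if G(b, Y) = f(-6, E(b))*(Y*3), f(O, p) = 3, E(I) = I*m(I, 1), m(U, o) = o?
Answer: 4146387/8914478 ≈ 0.46513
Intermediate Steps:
E(I) = I (E(I) = I*1 = I)
G(b, Y) = 9*Y (G(b, Y) = 3*(Y*3) = 3*(3*Y) = 9*Y)
(G(1498, 1994) - 1*4164333)/(-8914478) = (9*1994 - 1*4164333)/(-8914478) = (17946 - 4164333)*(-1/8914478) = -4146387*(-1/8914478) = 4146387/8914478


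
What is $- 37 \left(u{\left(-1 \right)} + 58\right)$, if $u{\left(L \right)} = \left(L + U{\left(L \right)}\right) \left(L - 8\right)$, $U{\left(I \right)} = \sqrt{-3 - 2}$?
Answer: $-2479 + 333 i \sqrt{5} \approx -2479.0 + 744.61 i$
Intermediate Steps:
$U{\left(I \right)} = i \sqrt{5}$ ($U{\left(I \right)} = \sqrt{-5} = i \sqrt{5}$)
$u{\left(L \right)} = \left(-8 + L\right) \left(L + i \sqrt{5}\right)$ ($u{\left(L \right)} = \left(L + i \sqrt{5}\right) \left(L - 8\right) = \left(L + i \sqrt{5}\right) \left(-8 + L\right) = \left(-8 + L\right) \left(L + i \sqrt{5}\right)$)
$- 37 \left(u{\left(-1 \right)} + 58\right) = - 37 \left(\left(\left(-1\right)^{2} - -8 - 8 i \sqrt{5} + i \left(-1\right) \sqrt{5}\right) + 58\right) = - 37 \left(\left(1 + 8 - 8 i \sqrt{5} - i \sqrt{5}\right) + 58\right) = - 37 \left(\left(9 - 9 i \sqrt{5}\right) + 58\right) = - 37 \left(67 - 9 i \sqrt{5}\right) = -2479 + 333 i \sqrt{5}$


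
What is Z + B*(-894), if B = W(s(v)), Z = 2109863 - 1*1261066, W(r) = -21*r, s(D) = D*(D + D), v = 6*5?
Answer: 34641997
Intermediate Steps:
v = 30
s(D) = 2*D² (s(D) = D*(2*D) = 2*D²)
Z = 848797 (Z = 2109863 - 1261066 = 848797)
B = -37800 (B = -42*30² = -42*900 = -21*1800 = -37800)
Z + B*(-894) = 848797 - 37800*(-894) = 848797 + 33793200 = 34641997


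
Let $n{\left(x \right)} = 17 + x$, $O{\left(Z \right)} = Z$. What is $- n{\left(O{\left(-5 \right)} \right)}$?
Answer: $-12$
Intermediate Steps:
$- n{\left(O{\left(-5 \right)} \right)} = - (17 - 5) = \left(-1\right) 12 = -12$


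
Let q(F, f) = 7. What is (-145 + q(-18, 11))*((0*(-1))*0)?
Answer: 0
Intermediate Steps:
(-145 + q(-18, 11))*((0*(-1))*0) = (-145 + 7)*((0*(-1))*0) = -0*0 = -138*0 = 0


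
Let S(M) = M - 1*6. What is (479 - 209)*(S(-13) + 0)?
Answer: -5130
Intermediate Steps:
S(M) = -6 + M (S(M) = M - 6 = -6 + M)
(479 - 209)*(S(-13) + 0) = (479 - 209)*((-6 - 13) + 0) = 270*(-19 + 0) = 270*(-19) = -5130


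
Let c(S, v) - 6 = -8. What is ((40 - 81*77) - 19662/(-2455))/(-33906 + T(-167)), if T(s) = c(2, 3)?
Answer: 15193973/83244140 ≈ 0.18252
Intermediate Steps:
c(S, v) = -2 (c(S, v) = 6 - 8 = -2)
T(s) = -2
((40 - 81*77) - 19662/(-2455))/(-33906 + T(-167)) = ((40 - 81*77) - 19662/(-2455))/(-33906 - 2) = ((40 - 6237) - 19662*(-1/2455))/(-33908) = (-6197 + 19662/2455)*(-1/33908) = -15193973/2455*(-1/33908) = 15193973/83244140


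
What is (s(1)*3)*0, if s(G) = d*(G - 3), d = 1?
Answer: 0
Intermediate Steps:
s(G) = -3 + G (s(G) = 1*(G - 3) = 1*(-3 + G) = -3 + G)
(s(1)*3)*0 = ((-3 + 1)*3)*0 = -2*3*0 = -6*0 = 0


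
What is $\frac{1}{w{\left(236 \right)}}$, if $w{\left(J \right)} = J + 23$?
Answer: $\frac{1}{259} \approx 0.003861$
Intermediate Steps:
$w{\left(J \right)} = 23 + J$
$\frac{1}{w{\left(236 \right)}} = \frac{1}{23 + 236} = \frac{1}{259}$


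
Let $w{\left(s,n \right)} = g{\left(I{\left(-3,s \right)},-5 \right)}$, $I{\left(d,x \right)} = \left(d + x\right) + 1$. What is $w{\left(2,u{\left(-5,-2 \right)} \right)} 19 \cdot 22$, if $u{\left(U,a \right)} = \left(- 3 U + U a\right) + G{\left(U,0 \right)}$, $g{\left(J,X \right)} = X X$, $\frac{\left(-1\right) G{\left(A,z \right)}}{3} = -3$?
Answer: $10450$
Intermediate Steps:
$G{\left(A,z \right)} = 9$ ($G{\left(A,z \right)} = \left(-3\right) \left(-3\right) = 9$)
$I{\left(d,x \right)} = 1 + d + x$
$g{\left(J,X \right)} = X^{2}$
$u{\left(U,a \right)} = 9 - 3 U + U a$ ($u{\left(U,a \right)} = \left(- 3 U + U a\right) + 9 = 9 - 3 U + U a$)
$w{\left(s,n \right)} = 25$ ($w{\left(s,n \right)} = \left(-5\right)^{2} = 25$)
$w{\left(2,u{\left(-5,-2 \right)} \right)} 19 \cdot 22 = 25 \cdot 19 \cdot 22 = 475 \cdot 22 = 10450$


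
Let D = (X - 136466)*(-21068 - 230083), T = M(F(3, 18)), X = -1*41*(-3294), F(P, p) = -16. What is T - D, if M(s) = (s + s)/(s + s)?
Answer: -354625211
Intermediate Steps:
X = 135054 (X = -41*(-3294) = 135054)
M(s) = 1 (M(s) = (2*s)/((2*s)) = (2*s)*(1/(2*s)) = 1)
T = 1
D = 354625212 (D = (135054 - 136466)*(-21068 - 230083) = -1412*(-251151) = 354625212)
T - D = 1 - 1*354625212 = 1 - 354625212 = -354625211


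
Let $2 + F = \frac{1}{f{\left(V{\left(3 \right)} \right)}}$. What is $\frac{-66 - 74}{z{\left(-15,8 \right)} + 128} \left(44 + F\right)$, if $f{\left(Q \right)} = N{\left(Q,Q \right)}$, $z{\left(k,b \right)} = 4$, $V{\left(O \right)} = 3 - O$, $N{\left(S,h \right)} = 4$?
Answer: $- \frac{5915}{132} \approx -44.811$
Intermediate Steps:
$f{\left(Q \right)} = 4$
$F = - \frac{7}{4}$ ($F = -2 + \frac{1}{4} = - \frac{7}{4} \approx -1.75$)
$\frac{-66 - 74}{z{\left(-15,8 \right)} + 128} \left(44 + F\right) = \frac{-66 - 74}{4 + 128} \left(44 - \frac{7}{4}\right) = - \frac{140}{132} \cdot \frac{169}{4} = \left(-140\right) \frac{1}{132} \cdot \frac{169}{4} = \left(- \frac{35}{33}\right) \frac{169}{4} = - \frac{5915}{132}$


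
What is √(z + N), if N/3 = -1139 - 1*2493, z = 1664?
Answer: 4*I*√577 ≈ 96.083*I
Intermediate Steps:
N = -10896 (N = 3*(-1139 - 1*2493) = 3*(-1139 - 2493) = 3*(-3632) = -10896)
√(z + N) = √(1664 - 10896) = √(-9232) = 4*I*√577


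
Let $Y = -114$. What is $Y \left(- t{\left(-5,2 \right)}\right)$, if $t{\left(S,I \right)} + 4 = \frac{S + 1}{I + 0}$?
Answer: $-684$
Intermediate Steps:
$t{\left(S,I \right)} = -4 + \frac{1 + S}{I}$ ($t{\left(S,I \right)} = -4 + \frac{S + 1}{I + 0} = -4 + \frac{1 + S}{I}$)
$Y \left(- t{\left(-5,2 \right)}\right) = - 114 \left(- \frac{1 - 5 - 8}{2}\right) = - 114 \left(- \frac{-12}{2}\right) = - 114 \left(\left(-1\right) \left(-6\right)\right) = \left(-114\right) 6 = -684$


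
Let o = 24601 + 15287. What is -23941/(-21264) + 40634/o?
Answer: 37895833/17670384 ≈ 2.1446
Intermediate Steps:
o = 39888
-23941/(-21264) + 40634/o = -23941/(-21264) + 40634/39888 = -23941*(-1/21264) + 40634*(1/39888) = 23941/21264 + 20317/19944 = 37895833/17670384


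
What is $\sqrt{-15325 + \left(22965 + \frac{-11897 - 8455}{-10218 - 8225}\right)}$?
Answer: $\frac{2 \sqrt{649769353574}}{18443} \approx 87.413$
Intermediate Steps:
$\sqrt{-15325 + \left(22965 + \frac{-11897 - 8455}{-10218 - 8225}\right)} = \sqrt{-15325 + \left(22965 - \frac{20352}{-18443}\right)} = \sqrt{-15325 + \left(22965 - - \frac{20352}{18443}\right)} = \sqrt{-15325 + \left(22965 + \frac{20352}{18443}\right)} = \sqrt{-15325 + \frac{423563847}{18443}} = \sqrt{\frac{140924872}{18443}} = \frac{2 \sqrt{649769353574}}{18443}$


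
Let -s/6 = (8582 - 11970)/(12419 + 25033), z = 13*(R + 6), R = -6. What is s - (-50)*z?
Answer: 1694/3121 ≈ 0.54278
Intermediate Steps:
z = 0 (z = 13*(-6 + 6) = 13*0 = 0)
s = 1694/3121 (s = -6*(8582 - 11970)/(12419 + 25033) = -(-20328)/37452 = -6*(-847/9363) = 1694/3121 ≈ 0.54278)
s - (-50)*z = 1694/3121 - (-50)*0 = 1694/3121 - 1*0 = 1694/3121 + 0 = 1694/3121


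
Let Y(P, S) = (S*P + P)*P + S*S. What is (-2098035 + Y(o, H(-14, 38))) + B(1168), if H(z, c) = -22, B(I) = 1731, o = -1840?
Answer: -73193420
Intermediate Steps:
Y(P, S) = S² + P*(P + P*S) (Y(P, S) = (P*S + P)*P + S² = (P + P*S)*P + S² = P*(P + P*S) + S² = S² + P*(P + P*S))
(-2098035 + Y(o, H(-14, 38))) + B(1168) = (-2098035 + ((-1840)² + (-22)² - 22*(-1840)²)) + 1731 = (-2098035 + (3385600 + 484 - 22*3385600)) + 1731 = (-2098035 + (3385600 + 484 - 74483200)) + 1731 = (-2098035 - 71097116) + 1731 = -73195151 + 1731 = -73193420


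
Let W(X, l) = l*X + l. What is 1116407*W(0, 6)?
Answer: 6698442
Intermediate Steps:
W(X, l) = l + X*l (W(X, l) = X*l + l = l + X*l)
1116407*W(0, 6) = 1116407*(6*(1 + 0)) = 1116407*(6*1) = 1116407*6 = 6698442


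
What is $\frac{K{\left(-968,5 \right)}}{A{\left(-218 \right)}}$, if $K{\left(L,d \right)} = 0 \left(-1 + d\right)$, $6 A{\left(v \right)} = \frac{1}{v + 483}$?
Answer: $0$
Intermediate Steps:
$A{\left(v \right)} = \frac{1}{6 \left(483 + v\right)}$ ($A{\left(v \right)} = \frac{1}{6 \left(v + 483\right)} = \frac{1}{6 \left(483 + v\right)}$)
$K{\left(L,d \right)} = 0$
$\frac{K{\left(-968,5 \right)}}{A{\left(-218 \right)}} = \frac{0}{\frac{1}{6} \frac{1}{483 - 218}} = \frac{0}{\frac{1}{6} \cdot \frac{1}{265}} = 0 \frac{1}{\frac{1}{1590}} = 0 \cdot 1590 = 0$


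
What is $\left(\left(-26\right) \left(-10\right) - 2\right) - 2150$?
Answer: $-1892$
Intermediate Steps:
$\left(\left(-26\right) \left(-10\right) - 2\right) - 2150 = \left(260 - 2\right) - 2150 = 258 - 2150 = -1892$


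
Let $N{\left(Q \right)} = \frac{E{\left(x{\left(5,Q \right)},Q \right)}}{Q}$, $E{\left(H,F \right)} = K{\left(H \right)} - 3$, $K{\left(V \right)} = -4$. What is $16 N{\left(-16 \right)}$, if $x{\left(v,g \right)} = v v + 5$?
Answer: $7$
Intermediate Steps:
$x{\left(v,g \right)} = 5 + v^{2}$ ($x{\left(v,g \right)} = v^{2} + 5 = 5 + v^{2}$)
$E{\left(H,F \right)} = -7$ ($E{\left(H,F \right)} = -4 - 3 = -7$)
$N{\left(Q \right)} = - \frac{7}{Q}$
$16 N{\left(-16 \right)} = 16 \left(- \frac{7}{-16}\right) = 16 \left(\left(-7\right) \left(- \frac{1}{16}\right)\right) = 16 \cdot \frac{7}{16} = 7$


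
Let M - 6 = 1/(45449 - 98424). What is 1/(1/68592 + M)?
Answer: 3633661200/21801951583 ≈ 0.16667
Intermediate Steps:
M = 317849/52975 (M = 6 + 1/(45449 - 98424) = 6 + 1/(-52975) = 6 - 1/52975 = 317849/52975 ≈ 6.0000)
1/(1/68592 + M) = 1/(1/68592 + 317849/52975) = 1/(21801951583/3633661200) = 3633661200/21801951583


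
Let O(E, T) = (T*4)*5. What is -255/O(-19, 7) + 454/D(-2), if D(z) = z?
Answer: -6407/28 ≈ -228.82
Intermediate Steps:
O(E, T) = 20*T (O(E, T) = (4*T)*5 = 20*T)
-255/O(-19, 7) + 454/D(-2) = -255/(20*7) + 454/(-2) = -255/140 + 454*(-½) = -255*1/140 - 227 = -51/28 - 227 = -6407/28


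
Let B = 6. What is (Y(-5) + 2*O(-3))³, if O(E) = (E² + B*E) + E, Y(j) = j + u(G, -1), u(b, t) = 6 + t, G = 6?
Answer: -13824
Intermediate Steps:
Y(j) = 5 + j (Y(j) = j + (6 - 1) = j + 5 = 5 + j)
O(E) = E² + 7*E (O(E) = (E² + 6*E) + E = E² + 7*E)
(Y(-5) + 2*O(-3))³ = ((5 - 5) + 2*(-3*(7 - 3)))³ = (0 + 2*(-3*4))³ = (0 + 2*(-12))³ = (0 - 24)³ = (-24)³ = -13824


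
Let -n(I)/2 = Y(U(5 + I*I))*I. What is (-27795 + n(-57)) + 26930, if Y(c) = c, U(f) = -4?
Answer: -1321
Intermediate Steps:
n(I) = 8*I (n(I) = -(-8)*I = 8*I)
(-27795 + n(-57)) + 26930 = (-27795 + 8*(-57)) + 26930 = (-27795 - 456) + 26930 = -28251 + 26930 = -1321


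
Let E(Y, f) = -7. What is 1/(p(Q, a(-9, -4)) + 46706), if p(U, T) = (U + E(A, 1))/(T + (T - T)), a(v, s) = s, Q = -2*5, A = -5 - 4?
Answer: 4/186841 ≈ 2.1409e-5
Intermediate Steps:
A = -9
Q = -10
p(U, T) = (-7 + U)/T (p(U, T) = (U - 7)/(T + (T - T)) = (-7 + U)/(T + 0) = (-7 + U)/T)
1/(p(Q, a(-9, -4)) + 46706) = 1/((-7 - 10)/(-4) + 46706) = 1/(-1/4*(-17) + 46706) = 1/(17/4 + 46706) = 1/(186841/4) = 4/186841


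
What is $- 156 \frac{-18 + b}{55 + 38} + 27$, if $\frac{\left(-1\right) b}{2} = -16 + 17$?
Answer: $\frac{1877}{31} \approx 60.548$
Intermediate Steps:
$b = -2$ ($b = - 2 \left(-16 + 17\right) = \left(-2\right) 1 = -2$)
$- 156 \frac{-18 + b}{55 + 38} + 27 = - 156 \frac{-18 - 2}{55 + 38} + 27 = - 156 \left(- \frac{20}{93}\right) + 27 = - 156 \left(\left(-20\right) \frac{1}{93}\right) + 27 = \left(-156\right) \left(- \frac{20}{93}\right) + 27 = \frac{1040}{31} + 27 = \frac{1877}{31}$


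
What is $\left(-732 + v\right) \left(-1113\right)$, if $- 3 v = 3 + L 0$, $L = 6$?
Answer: $815829$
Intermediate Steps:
$v = -1$ ($v = - \frac{3 + 6 \cdot 0}{3} = - \frac{3 + 0}{3} = \left(- \frac{1}{3}\right) 3 = -1$)
$\left(-732 + v\right) \left(-1113\right) = \left(-732 - 1\right) \left(-1113\right) = \left(-733\right) \left(-1113\right) = 815829$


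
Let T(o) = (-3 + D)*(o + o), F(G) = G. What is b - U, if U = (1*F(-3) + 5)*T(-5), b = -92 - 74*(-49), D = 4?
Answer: 3554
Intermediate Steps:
b = 3534 (b = -92 + 3626 = 3534)
T(o) = 2*o (T(o) = (-3 + 4)*(o + o) = 1*(2*o) = 2*o)
U = -20 (U = (1*(-3) + 5)*(2*(-5)) = (-3 + 5)*(-10) = 2*(-10) = -20)
b - U = 3534 - 1*(-20) = 3534 + 20 = 3554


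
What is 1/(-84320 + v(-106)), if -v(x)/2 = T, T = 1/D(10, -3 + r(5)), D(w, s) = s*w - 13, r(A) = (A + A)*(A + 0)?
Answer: -457/38534242 ≈ -1.1860e-5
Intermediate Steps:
r(A) = 2*A² (r(A) = (2*A)*A = 2*A²)
D(w, s) = -13 + s*w
T = 1/457 (T = 1/(-13 + (-3 + 2*5²)*10) = 1/(-13 + (-3 + 2*25)*10) = 1/(-13 + (-3 + 50)*10) = 1/(-13 + 47*10) = 1/(-13 + 470) = 1/457 ≈ 0.0021882)
v(x) = -2/457 (v(x) = -2*1/457 = -2/457)
1/(-84320 + v(-106)) = 1/(-84320 - 2/457) = 1/(-38534242/457) = -457/38534242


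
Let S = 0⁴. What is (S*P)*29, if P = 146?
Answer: 0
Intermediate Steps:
S = 0
(S*P)*29 = (0*146)*29 = 0*29 = 0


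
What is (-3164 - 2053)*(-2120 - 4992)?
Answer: 37103304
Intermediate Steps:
(-3164 - 2053)*(-2120 - 4992) = -5217*(-7112) = 37103304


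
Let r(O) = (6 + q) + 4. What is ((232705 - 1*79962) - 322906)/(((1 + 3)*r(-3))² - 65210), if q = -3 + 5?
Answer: 170163/62906 ≈ 2.7050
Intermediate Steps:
q = 2
r(O) = 12 (r(O) = (6 + 2) + 4 = 8 + 4 = 12)
((232705 - 1*79962) - 322906)/(((1 + 3)*r(-3))² - 65210) = ((232705 - 1*79962) - 322906)/(((1 + 3)*12)² - 65210) = ((232705 - 79962) - 322906)/((4*12)² - 65210) = (152743 - 322906)/(48² - 65210) = -170163/(2304 - 65210) = -170163/(-62906) = -170163*(-1/62906) = 170163/62906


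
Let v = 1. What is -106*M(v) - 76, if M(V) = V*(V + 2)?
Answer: -394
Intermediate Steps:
M(V) = V*(2 + V)
-106*M(v) - 76 = -106*(2 + 1) - 76 = -106*3 - 76 = -318 - 76 = -394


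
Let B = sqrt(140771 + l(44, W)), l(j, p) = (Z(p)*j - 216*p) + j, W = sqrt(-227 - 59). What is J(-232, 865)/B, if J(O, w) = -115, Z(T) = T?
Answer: -115/sqrt(140815 - 172*I*sqrt(286)) ≈ -0.30641 - 0.0031644*I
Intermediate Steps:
W = I*sqrt(286) (W = sqrt(-286) = I*sqrt(286) ≈ 16.912*I)
l(j, p) = j - 216*p + j*p (l(j, p) = (p*j - 216*p) + j = (j*p - 216*p) + j = (-216*p + j*p) + j = j - 216*p + j*p)
B = sqrt(140815 - 172*I*sqrt(286)) (B = sqrt(140771 + (44 - 216*I*sqrt(286) + 44*(I*sqrt(286)))) = sqrt(140771 + (44 - 216*I*sqrt(286) + 44*I*sqrt(286))) = sqrt(140771 + (44 - 172*I*sqrt(286))) = sqrt(140815 - 172*I*sqrt(286)) ≈ 375.27 - 3.876*I)
J(-232, 865)/B = -115/sqrt(140815 - 172*I*sqrt(286))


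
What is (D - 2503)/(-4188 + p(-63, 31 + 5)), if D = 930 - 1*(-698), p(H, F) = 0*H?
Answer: 875/4188 ≈ 0.20893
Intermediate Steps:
p(H, F) = 0
D = 1628 (D = 930 + 698 = 1628)
(D - 2503)/(-4188 + p(-63, 31 + 5)) = (1628 - 2503)/(-4188 + 0) = -875/(-4188) = -875*(-1/4188) = 875/4188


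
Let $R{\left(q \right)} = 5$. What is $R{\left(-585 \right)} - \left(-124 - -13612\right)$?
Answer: $-13483$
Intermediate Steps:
$R{\left(-585 \right)} - \left(-124 - -13612\right) = 5 - \left(-124 - -13612\right) = 5 - \left(-124 + 13612\right) = 5 - 13488 = -13483$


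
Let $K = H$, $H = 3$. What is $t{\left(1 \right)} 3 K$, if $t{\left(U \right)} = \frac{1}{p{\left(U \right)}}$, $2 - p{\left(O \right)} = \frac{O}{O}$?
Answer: $9$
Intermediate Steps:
$K = 3$
$p{\left(O \right)} = 1$ ($p{\left(O \right)} = 2 - \frac{O}{O} = 2 - 1 = 1$)
$t{\left(U \right)} = 1$ ($t{\left(U \right)} = 1^{-1} = 1$)
$t{\left(1 \right)} 3 K = 1 \cdot 3 \cdot 3 = 3 \cdot 3 = 9$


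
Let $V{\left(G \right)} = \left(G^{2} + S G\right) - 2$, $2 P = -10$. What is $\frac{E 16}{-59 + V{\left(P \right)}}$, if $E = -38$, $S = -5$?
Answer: $\frac{608}{11} \approx 55.273$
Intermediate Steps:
$P = -5$ ($P = \frac{1}{2} \left(-10\right) = -5$)
$V{\left(G \right)} = -2 + G^{2} - 5 G$ ($V{\left(G \right)} = \left(G^{2} - 5 G\right) - 2 = -2 + G^{2} - 5 G$)
$\frac{E 16}{-59 + V{\left(P \right)}} = \frac{\left(-38\right) 16}{-59 - \left(-23 - 25\right)} = - \frac{608}{-59 + \left(-2 + 25 + 25\right)} = - \frac{608}{-59 + 48} = - \frac{608}{-11} = \left(-608\right) \left(- \frac{1}{11}\right) = \frac{608}{11}$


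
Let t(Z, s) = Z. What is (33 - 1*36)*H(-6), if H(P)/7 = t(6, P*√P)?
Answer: -126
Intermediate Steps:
H(P) = 42 (H(P) = 7*6 = 42)
(33 - 1*36)*H(-6) = (33 - 1*36)*42 = (33 - 36)*42 = -3*42 = -126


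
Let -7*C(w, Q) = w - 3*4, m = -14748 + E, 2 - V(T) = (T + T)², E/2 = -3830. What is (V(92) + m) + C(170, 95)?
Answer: -393992/7 ≈ -56285.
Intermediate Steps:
E = -7660 (E = 2*(-3830) = -7660)
V(T) = 2 - 4*T² (V(T) = 2 - (T + T)² = 2 - (2*T)² = 2 - 4*T²)
m = -22408 (m = -14748 - 7660 = -22408)
C(w, Q) = 12/7 - w/7 (C(w, Q) = -(w - 3*4)/7 = -(w - 12)/7 = -(-12 + w)/7 = 12/7 - w/7)
(V(92) + m) + C(170, 95) = ((2 - 4*92²) - 22408) + (12/7 - ⅐*170) = ((2 - 4*8464) - 22408) + (12/7 - 170/7) = ((2 - 33856) - 22408) - 158/7 = (-33854 - 22408) - 158/7 = -56262 - 158/7 = -393992/7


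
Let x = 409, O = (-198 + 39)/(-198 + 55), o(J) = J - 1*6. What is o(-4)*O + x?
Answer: 56897/143 ≈ 397.88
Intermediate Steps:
o(J) = -6 + J (o(J) = J - 6 = -6 + J)
O = 159/143 (O = -159/(-143) = -159*(-1/143) = 159/143 ≈ 1.1119)
o(-4)*O + x = (-6 - 4)*(159/143) + 409 = -10*159/143 + 409 = -1590/143 + 409 = 56897/143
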